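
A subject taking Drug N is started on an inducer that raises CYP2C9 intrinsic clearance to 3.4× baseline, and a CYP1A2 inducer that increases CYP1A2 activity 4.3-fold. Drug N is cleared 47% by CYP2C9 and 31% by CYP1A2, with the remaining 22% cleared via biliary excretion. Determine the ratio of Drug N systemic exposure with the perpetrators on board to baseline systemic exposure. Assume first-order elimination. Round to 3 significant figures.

0.317

The CYP2C9 pathway (47% of clearance) is boosted to 3.4× activity: 0.47 × 3.4 = 1.598.
The CYP1A2 pathway (31% of clearance) is boosted to 4.3× activity: 0.31 × 4.3 = 1.333.
Non-CYP routes (22%) are unchanged.
New clearance relative to baseline: 1.598 + 1.333 + 0.22 = 3.151.
Net systemic exposure ratio = 1 / 3.151 = 0.317.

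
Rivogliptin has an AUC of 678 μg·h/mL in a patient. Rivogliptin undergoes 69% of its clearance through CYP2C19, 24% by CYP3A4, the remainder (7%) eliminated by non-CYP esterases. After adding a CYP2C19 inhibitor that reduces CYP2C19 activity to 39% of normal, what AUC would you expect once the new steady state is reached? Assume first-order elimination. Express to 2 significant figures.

1.2 × 10³ μg·h/mL

The CYP2C19 pathway (69% of clearance) drops to 0.39× activity: 0.69 × 0.39 = 0.2691.
CYP3A4 (24%) and the residual 7% are unaffected.
CL_new/CL_old = 0.2691 + 0.24 + 0.07 = 0.5791.
New AUC = baseline ÷ relative clearance = 678 / 0.5791 = 1.2 × 10³ μg·h/mL.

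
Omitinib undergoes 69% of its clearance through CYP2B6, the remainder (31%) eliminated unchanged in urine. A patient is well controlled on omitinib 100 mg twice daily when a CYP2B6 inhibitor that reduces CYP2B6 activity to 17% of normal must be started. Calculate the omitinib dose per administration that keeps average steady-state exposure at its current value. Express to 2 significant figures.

43 mg

The CYP2B6 pathway (69% of clearance) drops to 0.17× activity: 0.69 × 0.17 = 0.1173.
Non-CYP routes (31%) are unchanged.
New clearance relative to baseline: 0.1173 + 0.31 = 0.4273.
To maintain the same steady-state level, dose must scale with clearance: new dose = 100 × 0.4273 = 43 mg.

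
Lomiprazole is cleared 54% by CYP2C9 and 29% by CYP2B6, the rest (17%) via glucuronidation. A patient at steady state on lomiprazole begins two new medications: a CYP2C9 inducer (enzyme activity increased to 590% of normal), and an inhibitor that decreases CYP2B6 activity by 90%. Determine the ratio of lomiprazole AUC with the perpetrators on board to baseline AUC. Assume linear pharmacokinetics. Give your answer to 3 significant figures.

The CYP2C9 pathway (54% of clearance) is boosted to 5.9× activity: 0.54 × 5.9 = 3.186.
The CYP2B6 pathway (29% of clearance) falls to 0.1× activity: 0.29 × 0.1 = 0.029.
Non-CYP routes (17%) are unchanged.
Relative clearance = 3.186 + 0.029 + 0.17 = 3.385.
AUC ∝ 1/CL: fold-change = 1 / 3.385 = 0.295.

0.295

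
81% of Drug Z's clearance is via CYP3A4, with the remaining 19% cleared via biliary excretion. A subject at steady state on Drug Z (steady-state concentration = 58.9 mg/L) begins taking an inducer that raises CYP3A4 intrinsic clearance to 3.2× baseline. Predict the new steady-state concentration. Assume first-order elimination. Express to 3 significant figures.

CYP3A4: 0.81 × 3.2 = 2.592
Other: 0.19 (unchanged)
CL_new/CL_old = 2.592 + 0.19 = 2.782.
With dosing unchanged, steady-state concentration scales as 1/CL: 58.9 / 2.782 = 21.2 mg/L.

21.2 mg/L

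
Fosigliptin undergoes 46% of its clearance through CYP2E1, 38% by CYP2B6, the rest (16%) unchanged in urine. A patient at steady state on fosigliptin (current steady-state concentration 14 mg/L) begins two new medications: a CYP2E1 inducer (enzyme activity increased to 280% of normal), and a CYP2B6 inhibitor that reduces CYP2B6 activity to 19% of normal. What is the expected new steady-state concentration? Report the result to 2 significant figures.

9.2 mg/L

CYP2E1: 0.46 × 2.8 = 1.288
CYP2B6: 0.38 × 0.19 = 0.0722
Other: 0.16 (unchanged)
Relative clearance = 1.288 + 0.0722 + 0.16 = 1.5202.
Dividing the baseline by the relative clearance: 14 / 1.5202 = 9.2 mg/L.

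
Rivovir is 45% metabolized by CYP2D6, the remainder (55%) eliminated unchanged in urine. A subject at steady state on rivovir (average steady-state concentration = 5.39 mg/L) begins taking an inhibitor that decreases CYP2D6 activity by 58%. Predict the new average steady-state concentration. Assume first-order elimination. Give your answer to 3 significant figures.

CYP2D6: 0.45 × 0.42 = 0.189
Other: 0.55 (unchanged)
CL_new/CL_old = 0.189 + 0.55 = 0.739.
Average steady-state concentration ∝ 1/CL, so new value = 5.39 / 0.739 = 7.29 mg/L.

7.29 mg/L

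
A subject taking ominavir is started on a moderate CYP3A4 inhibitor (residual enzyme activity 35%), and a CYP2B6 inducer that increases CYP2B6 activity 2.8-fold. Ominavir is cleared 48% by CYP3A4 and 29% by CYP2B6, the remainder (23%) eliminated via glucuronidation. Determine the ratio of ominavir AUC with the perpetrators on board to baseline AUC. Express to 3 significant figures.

0.826

CYP3A4: 0.48 × 0.35 = 0.168
CYP2B6: 0.29 × 2.8 = 0.812
Other: 0.23 (unchanged)
New clearance relative to baseline: 0.168 + 0.812 + 0.23 = 1.21.
AUC ∝ 1/CL: fold-change = 1 / 1.21 = 0.826.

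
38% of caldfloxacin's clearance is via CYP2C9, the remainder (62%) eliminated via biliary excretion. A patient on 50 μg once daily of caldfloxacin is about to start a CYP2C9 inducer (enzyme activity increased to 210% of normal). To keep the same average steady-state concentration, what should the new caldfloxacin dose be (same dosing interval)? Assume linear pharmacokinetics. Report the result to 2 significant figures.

71 μg

CYP2C9: 0.38 × 2.1 = 0.798
Other: 0.62 (unchanged)
New clearance relative to baseline: 0.798 + 0.62 = 1.418.
To maintain the same steady-state level, dose must scale with clearance: new dose = 50 × 1.418 = 71 μg.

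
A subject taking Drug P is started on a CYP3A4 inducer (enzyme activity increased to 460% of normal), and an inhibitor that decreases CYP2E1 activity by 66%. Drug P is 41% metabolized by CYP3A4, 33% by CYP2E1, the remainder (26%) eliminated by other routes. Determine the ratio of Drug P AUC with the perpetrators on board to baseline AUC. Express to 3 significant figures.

The CYP3A4 pathway (41% of clearance) rises to 4.6× activity: 0.41 × 4.6 = 1.886.
The CYP2E1 pathway (33% of clearance) is reduced to 0.34× activity: 0.33 × 0.34 = 0.1122.
Non-CYP routes (26%) are unchanged.
New clearance relative to baseline: 1.886 + 0.1122 + 0.26 = 2.2582.
Net AUC ratio = 1 / 2.2582 = 0.443.

0.443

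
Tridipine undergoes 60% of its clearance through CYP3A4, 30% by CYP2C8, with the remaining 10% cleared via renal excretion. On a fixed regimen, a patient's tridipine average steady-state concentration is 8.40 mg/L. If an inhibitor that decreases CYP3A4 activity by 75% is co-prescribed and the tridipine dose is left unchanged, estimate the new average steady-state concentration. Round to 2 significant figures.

The CYP3A4 pathway (60% of clearance) is reduced to 0.25× activity: 0.6 × 0.25 = 0.15.
CYP2C8 (30%) and the residual 10% are unaffected.
New clearance relative to baseline: 0.15 + 0.3 + 0.1 = 0.55.
With dosing unchanged, average steady-state concentration scales as 1/CL: 8.40 / 0.55 = 15 mg/L.

15 mg/L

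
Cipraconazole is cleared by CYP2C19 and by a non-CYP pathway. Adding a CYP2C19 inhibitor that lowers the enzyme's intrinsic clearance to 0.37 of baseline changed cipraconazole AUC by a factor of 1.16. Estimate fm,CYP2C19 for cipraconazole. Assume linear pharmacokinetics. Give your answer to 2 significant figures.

0.22

Call the CYP2C19 fraction fm. After the interaction, CL_new/CL_old = fm × 0.37 + (1 − fm).
AUC ratio = 1 / (new CL fraction), so new CL fraction = 1 / 1.16 = 0.8621.
fm × 0.37 + 1 − fm = 0.8621  ⇒  fm × (0.37 − 1) = −0.1379  ⇒  fm = 0.22.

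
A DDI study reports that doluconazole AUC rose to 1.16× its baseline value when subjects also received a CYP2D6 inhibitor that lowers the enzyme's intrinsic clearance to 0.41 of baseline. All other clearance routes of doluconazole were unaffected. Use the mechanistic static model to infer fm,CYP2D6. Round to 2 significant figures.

CL'/CL = 1 / 1.16 = 0.8621
0.41·fm + (1 − fm) = 0.8621
fm = (0.8621 − 1) / (0.41 − 1) = 0.23

0.23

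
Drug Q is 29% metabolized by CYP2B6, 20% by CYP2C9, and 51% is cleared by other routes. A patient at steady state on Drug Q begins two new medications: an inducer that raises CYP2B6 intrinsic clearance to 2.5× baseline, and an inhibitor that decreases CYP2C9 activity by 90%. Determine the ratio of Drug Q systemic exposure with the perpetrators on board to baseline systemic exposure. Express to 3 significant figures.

The CYP2B6 pathway (29% of clearance) increases to 2.5× activity: 0.29 × 2.5 = 0.725.
The CYP2C9 pathway (20% of clearance) is reduced to 0.1× activity: 0.2 × 0.1 = 0.02.
The remaining 51% of clearance is unaffected.
New clearance relative to baseline: 0.725 + 0.02 + 0.51 = 1.255.
Systemic exposure ∝ 1/CL: fold-change = 1 / 1.255 = 0.797.

0.797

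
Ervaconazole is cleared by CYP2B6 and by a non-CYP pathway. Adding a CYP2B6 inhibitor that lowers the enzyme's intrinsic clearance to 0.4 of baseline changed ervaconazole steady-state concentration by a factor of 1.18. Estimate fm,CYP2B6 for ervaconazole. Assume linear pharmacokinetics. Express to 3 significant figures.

Write x for the fraction cleared via CYP2B6. The observed steady-state concentration change means clearance fell to 1/1.18 = 0.8475 of baseline.
Only the CYP2B6 route changed, so 0.8475 = x·0.4 + (1 − x), giving x = 0.254.

0.254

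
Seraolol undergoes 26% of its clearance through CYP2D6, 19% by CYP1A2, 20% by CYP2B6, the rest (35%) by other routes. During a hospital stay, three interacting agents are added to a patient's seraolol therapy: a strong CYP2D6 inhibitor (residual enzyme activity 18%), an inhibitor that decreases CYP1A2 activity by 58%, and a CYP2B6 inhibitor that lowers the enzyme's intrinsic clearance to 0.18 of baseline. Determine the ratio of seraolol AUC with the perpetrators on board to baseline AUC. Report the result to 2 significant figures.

CYP2D6: 0.26 × 0.18 = 0.0468
CYP1A2: 0.19 × 0.42 = 0.0798
CYP2B6: 0.2 × 0.18 = 0.036
Other: 0.35 (unchanged)
CL_new/CL_old = 0.0468 + 0.0798 + 0.036 + 0.35 = 0.5126.
AUC ∝ 1/CL: fold-change = 1 / 0.5126 = 2.0.

2.0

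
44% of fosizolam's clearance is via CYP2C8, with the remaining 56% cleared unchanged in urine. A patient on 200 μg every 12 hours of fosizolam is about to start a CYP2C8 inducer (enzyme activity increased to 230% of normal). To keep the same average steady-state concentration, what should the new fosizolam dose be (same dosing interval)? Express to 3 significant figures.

314 μg

The CYP2C8 pathway (44% of clearance) increases to 2.3× activity: 0.44 × 2.3 = 1.012.
Non-CYP routes (56%) are unchanged.
Relative clearance = 1.012 + 0.56 = 1.572.
Css,avg = (dose rate)/CL, so holding Css fixed requires dose ∝ CL: 200 × 1.572 = 314 μg.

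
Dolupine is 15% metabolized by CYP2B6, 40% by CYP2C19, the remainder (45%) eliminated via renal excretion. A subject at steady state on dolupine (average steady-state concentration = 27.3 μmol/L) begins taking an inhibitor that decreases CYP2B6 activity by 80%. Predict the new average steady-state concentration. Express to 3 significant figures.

31.0 μmol/L

The CYP2B6 pathway (15% of clearance) falls to 0.2× activity: 0.15 × 0.2 = 0.03.
CYP2C19 (40%) and the residual 45% are unaffected.
Relative clearance = 0.03 + 0.4 + 0.45 = 0.88.
New average steady-state concentration = baseline ÷ relative clearance = 27.3 / 0.88 = 31.0 μmol/L.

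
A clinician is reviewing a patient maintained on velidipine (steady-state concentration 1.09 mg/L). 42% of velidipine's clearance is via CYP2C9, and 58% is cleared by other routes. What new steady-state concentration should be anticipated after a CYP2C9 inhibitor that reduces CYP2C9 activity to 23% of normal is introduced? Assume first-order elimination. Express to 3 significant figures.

1.61 mg/L

The CYP2C9 pathway (42% of clearance) drops to 0.23× activity: 0.42 × 0.23 = 0.0966.
The remaining 58% of clearance is unaffected.
CL_new/CL_old = 0.0966 + 0.58 = 0.6766.
With dosing unchanged, steady-state concentration scales as 1/CL: 1.09 / 0.6766 = 1.61 mg/L.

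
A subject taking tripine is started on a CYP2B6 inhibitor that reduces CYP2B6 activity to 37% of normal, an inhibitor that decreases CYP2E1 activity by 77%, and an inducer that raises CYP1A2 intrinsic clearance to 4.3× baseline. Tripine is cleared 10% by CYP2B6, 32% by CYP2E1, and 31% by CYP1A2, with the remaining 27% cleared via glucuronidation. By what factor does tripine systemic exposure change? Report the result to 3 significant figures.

0.584

The CYP2B6 pathway (10% of clearance) is reduced to 0.37× activity: 0.1 × 0.37 = 0.037.
The CYP2E1 pathway (32% of clearance) drops to 0.23× activity: 0.32 × 0.23 = 0.0736.
The CYP1A2 pathway (31% of clearance) increases to 4.3× activity: 0.31 × 4.3 = 1.333.
The remaining 27% of clearance is unaffected.
CL_new/CL_old = 0.037 + 0.0736 + 1.333 + 0.27 = 1.7136.
Systemic exposure ∝ 1/CL: fold-change = 1 / 1.7136 = 0.584.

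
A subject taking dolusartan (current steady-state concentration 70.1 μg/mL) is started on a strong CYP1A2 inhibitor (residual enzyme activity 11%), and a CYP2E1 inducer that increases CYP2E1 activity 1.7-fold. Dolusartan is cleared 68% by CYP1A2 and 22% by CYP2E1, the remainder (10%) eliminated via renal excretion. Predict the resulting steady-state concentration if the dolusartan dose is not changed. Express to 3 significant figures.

128 μg/mL

CYP1A2: 0.68 × 0.11 = 0.0748
CYP2E1: 0.22 × 1.7 = 0.374
Other: 0.1 (unchanged)
New clearance relative to baseline: 0.0748 + 0.374 + 0.1 = 0.5488.
Steady-state concentration ∝ 1/CL: new value = 70.1 / 0.5488 = 128 μg/mL.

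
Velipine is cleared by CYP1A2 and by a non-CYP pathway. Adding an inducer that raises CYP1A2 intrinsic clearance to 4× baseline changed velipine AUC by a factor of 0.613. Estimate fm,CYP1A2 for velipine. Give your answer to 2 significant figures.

0.21

Write x for the fraction cleared via CYP1A2. The observed AUC change means clearance rose to 1/0.613 = 1.631 of baseline.
Setting x·4 + (1 − x) = 1.631 and solving: x = (1.631 − 1)/(4 − 1) = 0.21.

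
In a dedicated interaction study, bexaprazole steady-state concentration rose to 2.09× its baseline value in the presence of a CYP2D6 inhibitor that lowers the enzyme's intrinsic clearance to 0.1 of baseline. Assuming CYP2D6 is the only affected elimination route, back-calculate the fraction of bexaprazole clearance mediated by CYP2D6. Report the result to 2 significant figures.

0.58

CL'/CL = 1 / 2.09 = 0.4785
0.1·fm + (1 − fm) = 0.4785
fm = (0.4785 − 1) / (0.1 − 1) = 0.58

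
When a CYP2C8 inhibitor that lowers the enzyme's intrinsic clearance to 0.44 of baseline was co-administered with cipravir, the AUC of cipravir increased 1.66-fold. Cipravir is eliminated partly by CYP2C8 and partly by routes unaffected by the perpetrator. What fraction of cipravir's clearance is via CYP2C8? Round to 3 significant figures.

Call the CYP2C8 fraction fm. After the interaction, CL_new/CL_old = fm × 0.44 + (1 − fm).
AUC ratio = 1 / (new CL fraction), so new CL fraction = 1 / 1.66 = 0.6024.
fm × 0.44 + 1 − fm = 0.6024  ⇒  fm × (0.44 − 1) = −0.3976  ⇒  fm = 0.710.

0.710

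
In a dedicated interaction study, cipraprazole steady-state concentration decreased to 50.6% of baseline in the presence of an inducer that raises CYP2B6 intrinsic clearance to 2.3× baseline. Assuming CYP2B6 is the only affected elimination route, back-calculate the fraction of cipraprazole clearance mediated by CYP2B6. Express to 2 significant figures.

0.75

Write x for the fraction cleared via CYP2B6. The observed steady-state concentration change means clearance rose to 1/0.506 = 1.976 of baseline.
Only the CYP2B6 route changed, so 1.976 = x·2.3 + (1 − x), giving x = 0.75.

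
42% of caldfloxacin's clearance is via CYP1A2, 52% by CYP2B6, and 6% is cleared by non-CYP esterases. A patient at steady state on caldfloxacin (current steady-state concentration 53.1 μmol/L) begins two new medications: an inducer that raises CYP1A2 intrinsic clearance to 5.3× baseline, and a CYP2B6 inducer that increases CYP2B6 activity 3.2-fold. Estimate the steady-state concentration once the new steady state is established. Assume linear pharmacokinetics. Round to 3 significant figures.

CYP1A2: 0.42 × 5.3 = 2.226
CYP2B6: 0.52 × 3.2 = 1.664
Other: 0.06 (unchanged)
CL_new/CL_old = 2.226 + 1.664 + 0.06 = 3.95.
Dividing the baseline by the relative clearance: 53.1 / 3.95 = 13.4 μmol/L.

13.4 μmol/L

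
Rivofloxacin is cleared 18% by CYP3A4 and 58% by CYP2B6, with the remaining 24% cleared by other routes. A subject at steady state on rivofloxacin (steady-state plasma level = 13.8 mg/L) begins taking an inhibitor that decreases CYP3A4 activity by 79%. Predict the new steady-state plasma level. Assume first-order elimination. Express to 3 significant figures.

16.1 mg/L

The CYP3A4 pathway (18% of clearance) drops to 0.21× activity: 0.18 × 0.21 = 0.0378.
CYP2B6 (58%) and the residual 24% are unaffected.
Relative clearance = 0.0378 + 0.58 + 0.24 = 0.8578.
Steady-state plasma level ∝ 1/CL, so new value = 13.8 / 0.8578 = 16.1 mg/L.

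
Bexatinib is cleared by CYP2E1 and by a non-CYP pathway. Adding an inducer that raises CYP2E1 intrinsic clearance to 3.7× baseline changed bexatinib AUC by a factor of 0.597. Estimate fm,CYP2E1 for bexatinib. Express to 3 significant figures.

0.250

CL'/CL = 1 / 0.597 = 1.675
3.7·fm + (1 − fm) = 1.675
fm = (1.675 − 1) / (3.7 − 1) = 0.250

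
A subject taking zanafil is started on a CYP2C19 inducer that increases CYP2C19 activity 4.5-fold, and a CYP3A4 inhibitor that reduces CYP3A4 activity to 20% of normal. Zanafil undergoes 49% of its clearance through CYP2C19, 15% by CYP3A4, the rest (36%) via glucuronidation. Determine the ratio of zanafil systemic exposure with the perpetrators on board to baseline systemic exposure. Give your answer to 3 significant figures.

0.385

CYP2C19: 0.49 × 4.5 = 2.205
CYP3A4: 0.15 × 0.2 = 0.03
Other: 0.36 (unchanged)
New clearance relative to baseline: 2.205 + 0.03 + 0.36 = 2.595.
Net systemic exposure ratio = 1 / 2.595 = 0.385.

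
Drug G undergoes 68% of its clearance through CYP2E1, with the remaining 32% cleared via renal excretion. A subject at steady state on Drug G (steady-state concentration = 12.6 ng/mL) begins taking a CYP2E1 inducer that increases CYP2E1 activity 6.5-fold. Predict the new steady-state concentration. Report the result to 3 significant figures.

The CYP2E1 pathway (68% of clearance) rises to 6.5× activity: 0.68 × 6.5 = 4.42.
The remaining 32% of clearance is unaffected.
CL_new/CL_old = 4.42 + 0.32 = 4.74.
Steady-state concentration ∝ 1/CL, so new value = 12.6 / 4.74 = 2.66 ng/mL.

2.66 ng/mL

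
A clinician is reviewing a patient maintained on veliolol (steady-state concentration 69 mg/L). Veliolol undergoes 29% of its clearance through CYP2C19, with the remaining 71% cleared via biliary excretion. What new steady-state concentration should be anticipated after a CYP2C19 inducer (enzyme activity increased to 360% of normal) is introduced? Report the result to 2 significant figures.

The CYP2C19 pathway (29% of clearance) rises to 3.6× activity: 0.29 × 3.6 = 1.044.
Non-CYP routes (71%) are unchanged.
New clearance relative to baseline: 1.044 + 0.71 = 1.754.
With dosing unchanged, steady-state concentration scales as 1/CL: 69 / 1.754 = 39 mg/L.

39 mg/L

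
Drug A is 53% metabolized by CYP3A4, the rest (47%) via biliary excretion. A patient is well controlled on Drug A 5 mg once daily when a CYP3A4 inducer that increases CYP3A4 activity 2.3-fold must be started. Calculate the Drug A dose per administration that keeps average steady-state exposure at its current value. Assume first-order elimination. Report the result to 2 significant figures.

The CYP3A4 pathway (53% of clearance) increases to 2.3× activity: 0.53 × 2.3 = 1.219.
Non-CYP routes (47%) are unchanged.
Relative clearance = 1.219 + 0.47 = 1.689.
Css,avg = (dose rate)/CL, so holding Css fixed requires dose ∝ CL: 5 × 1.689 = 8.4 mg.

8.4 mg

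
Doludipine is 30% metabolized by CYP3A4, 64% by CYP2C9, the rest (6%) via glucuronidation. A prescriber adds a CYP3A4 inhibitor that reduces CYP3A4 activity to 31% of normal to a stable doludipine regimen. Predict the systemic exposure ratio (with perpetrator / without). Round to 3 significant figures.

1.26

The CYP3A4 pathway (30% of clearance) falls to 0.31× activity: 0.3 × 0.31 = 0.093.
CYP2C9 (64%) and the residual 6% are unaffected.
Relative clearance = 0.093 + 0.64 + 0.06 = 0.793.
Since systemic exposure ∝ 1/CL, the ratio is 1 / 0.793 = 1.26.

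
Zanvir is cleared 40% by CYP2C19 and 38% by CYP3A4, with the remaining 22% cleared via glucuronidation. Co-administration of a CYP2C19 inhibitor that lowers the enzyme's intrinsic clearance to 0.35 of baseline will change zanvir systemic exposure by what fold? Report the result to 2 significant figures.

The CYP2C19 pathway (40% of clearance) is reduced to 0.35× activity: 0.4 × 0.35 = 0.14.
CYP3A4 (38%) and the residual 22% are unaffected.
CL_new/CL_old = 0.14 + 0.38 + 0.22 = 0.74.
Systemic exposure is inversely proportional to clearance, so the fold-change is 1 / 0.74 = 1.4.

1.4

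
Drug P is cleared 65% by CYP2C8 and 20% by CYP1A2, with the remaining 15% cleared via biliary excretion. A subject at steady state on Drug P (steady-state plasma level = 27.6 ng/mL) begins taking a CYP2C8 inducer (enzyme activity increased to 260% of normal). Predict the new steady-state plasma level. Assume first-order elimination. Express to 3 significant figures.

13.5 ng/mL

CYP2C8: 0.65 × 2.6 = 1.69
CYP1A2: 0.2 (unchanged)
Other: 0.15 (unchanged)
Relative clearance = 1.69 + 0.2 + 0.15 = 2.04.
With dosing unchanged, steady-state plasma level scales as 1/CL: 27.6 / 2.04 = 13.5 ng/mL.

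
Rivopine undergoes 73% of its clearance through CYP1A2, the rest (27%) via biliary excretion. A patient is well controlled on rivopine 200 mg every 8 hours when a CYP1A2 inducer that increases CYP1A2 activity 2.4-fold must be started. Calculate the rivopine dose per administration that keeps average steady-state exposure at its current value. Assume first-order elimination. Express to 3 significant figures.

The CYP1A2 pathway (73% of clearance) increases to 2.4× activity: 0.73 × 2.4 = 1.752.
The remaining 27% of clearance is unaffected.
New clearance relative to baseline: 1.752 + 0.27 = 2.022.
Exposure is unchanged when dose changes in proportion to clearance. New dose = 200 mg × 2.022 = 404 mg.

404 mg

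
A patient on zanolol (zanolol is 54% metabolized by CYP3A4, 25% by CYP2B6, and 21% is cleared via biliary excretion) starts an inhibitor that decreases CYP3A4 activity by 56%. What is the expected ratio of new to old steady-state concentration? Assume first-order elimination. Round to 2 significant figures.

1.4

The CYP3A4 pathway (54% of clearance) is reduced to 0.44× activity: 0.54 × 0.44 = 0.2376.
CYP2B6 (25%) and the residual 21% are unaffected.
CL_new/CL_old = 0.2376 + 0.25 + 0.21 = 0.6976.
Steady-state concentration is inversely proportional to clearance, so the fold-change is 1 / 0.6976 = 1.4.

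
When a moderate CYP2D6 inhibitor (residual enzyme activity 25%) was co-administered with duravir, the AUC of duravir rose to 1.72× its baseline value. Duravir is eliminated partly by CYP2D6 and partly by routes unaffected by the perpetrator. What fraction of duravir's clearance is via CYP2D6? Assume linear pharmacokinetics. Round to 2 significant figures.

Let x = fm,CYP2D6. Because AUC ∝ 1/CL, relative clearance fell to 1/1.72 = 0.5814.
Only the CYP2D6 route changed, so 0.5814 = x·0.25 + (1 − x), giving x = 0.56.

0.56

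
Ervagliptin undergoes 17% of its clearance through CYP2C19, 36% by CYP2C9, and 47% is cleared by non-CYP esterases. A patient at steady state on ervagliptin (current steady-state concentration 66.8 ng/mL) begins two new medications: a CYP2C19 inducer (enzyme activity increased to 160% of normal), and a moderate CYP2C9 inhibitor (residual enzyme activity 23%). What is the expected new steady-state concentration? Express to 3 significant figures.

81.0 ng/mL

CYP2C19: 0.17 × 1.6 = 0.272
CYP2C9: 0.36 × 0.23 = 0.0828
Other: 0.47 (unchanged)
New clearance relative to baseline: 0.272 + 0.0828 + 0.47 = 0.8248.
Dividing the baseline by the relative clearance: 66.8 / 0.8248 = 81.0 ng/mL.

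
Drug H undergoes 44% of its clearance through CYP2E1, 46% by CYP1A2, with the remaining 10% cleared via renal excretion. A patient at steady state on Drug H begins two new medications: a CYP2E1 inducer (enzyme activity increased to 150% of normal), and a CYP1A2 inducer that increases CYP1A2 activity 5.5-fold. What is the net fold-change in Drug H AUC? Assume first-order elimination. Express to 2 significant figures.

0.30

The CYP2E1 pathway (44% of clearance) rises to 1.5× activity: 0.44 × 1.5 = 0.66.
The CYP1A2 pathway (46% of clearance) rises to 5.5× activity: 0.46 × 5.5 = 2.53.
The remaining 10% of clearance is unaffected.
Relative clearance = 0.66 + 2.53 + 0.1 = 3.29.
Net AUC ratio = 1 / 3.29 = 0.30.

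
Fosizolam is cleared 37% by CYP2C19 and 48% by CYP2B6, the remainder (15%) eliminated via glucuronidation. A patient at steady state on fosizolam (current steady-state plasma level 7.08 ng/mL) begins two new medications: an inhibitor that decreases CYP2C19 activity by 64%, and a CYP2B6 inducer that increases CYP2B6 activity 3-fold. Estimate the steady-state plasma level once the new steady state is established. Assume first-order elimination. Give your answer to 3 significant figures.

The CYP2C19 pathway (37% of clearance) drops to 0.36× activity: 0.37 × 0.36 = 0.1332.
The CYP2B6 pathway (48% of clearance) is boosted to 3× activity: 0.48 × 3 = 1.44.
The remaining 15% of clearance is unaffected.
Relative clearance = 0.1332 + 1.44 + 0.15 = 1.7232.
Steady-state plasma level ∝ 1/CL: new value = 7.08 / 1.7232 = 4.11 ng/mL.

4.11 ng/mL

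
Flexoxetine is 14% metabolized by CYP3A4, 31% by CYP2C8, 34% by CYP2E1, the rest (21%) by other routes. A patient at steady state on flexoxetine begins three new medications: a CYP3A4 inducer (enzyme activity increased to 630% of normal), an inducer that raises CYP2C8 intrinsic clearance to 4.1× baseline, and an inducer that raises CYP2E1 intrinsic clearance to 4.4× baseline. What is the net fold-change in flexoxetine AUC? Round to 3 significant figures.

The CYP3A4 pathway (14% of clearance) increases to 6.3× activity: 0.14 × 6.3 = 0.882.
The CYP2C8 pathway (31% of clearance) rises to 4.1× activity: 0.31 × 4.1 = 1.271.
The CYP2E1 pathway (34% of clearance) is boosted to 4.4× activity: 0.34 × 4.4 = 1.496.
The remaining 21% of clearance is unaffected.
CL_new/CL_old = 0.882 + 1.271 + 1.496 + 0.21 = 3.859.
AUC ∝ 1/CL: fold-change = 1 / 3.859 = 0.259.

0.259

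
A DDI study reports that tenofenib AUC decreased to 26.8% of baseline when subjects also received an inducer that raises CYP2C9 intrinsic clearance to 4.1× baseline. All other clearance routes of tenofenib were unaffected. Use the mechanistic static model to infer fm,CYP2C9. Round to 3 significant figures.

CL'/CL = 1 / 0.268 = 3.731
4.1·fm + (1 − fm) = 3.731
fm = (3.731 − 1) / (4.1 − 1) = 0.881

0.881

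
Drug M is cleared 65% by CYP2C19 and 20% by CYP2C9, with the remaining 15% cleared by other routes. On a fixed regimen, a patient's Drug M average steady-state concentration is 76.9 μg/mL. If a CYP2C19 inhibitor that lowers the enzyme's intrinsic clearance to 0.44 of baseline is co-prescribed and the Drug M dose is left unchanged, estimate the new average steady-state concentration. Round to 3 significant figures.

CYP2C19: 0.65 × 0.44 = 0.286
CYP2C9: 0.2 (unchanged)
Other: 0.15 (unchanged)
New clearance relative to baseline: 0.286 + 0.2 + 0.15 = 0.636.
With dosing unchanged, average steady-state concentration scales as 1/CL: 76.9 / 0.636 = 121 μg/mL.

121 μg/mL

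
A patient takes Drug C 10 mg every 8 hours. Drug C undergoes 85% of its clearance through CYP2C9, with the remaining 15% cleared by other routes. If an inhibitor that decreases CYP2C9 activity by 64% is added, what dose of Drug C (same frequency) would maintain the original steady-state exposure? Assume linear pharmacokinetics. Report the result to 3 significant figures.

CYP2C9: 0.85 × 0.36 = 0.306
Other: 0.15 (unchanged)
CL_new/CL_old = 0.306 + 0.15 = 0.456.
Css,avg = (dose rate)/CL, so holding Css fixed requires dose ∝ CL: 10 × 0.456 = 4.56 mg.

4.56 mg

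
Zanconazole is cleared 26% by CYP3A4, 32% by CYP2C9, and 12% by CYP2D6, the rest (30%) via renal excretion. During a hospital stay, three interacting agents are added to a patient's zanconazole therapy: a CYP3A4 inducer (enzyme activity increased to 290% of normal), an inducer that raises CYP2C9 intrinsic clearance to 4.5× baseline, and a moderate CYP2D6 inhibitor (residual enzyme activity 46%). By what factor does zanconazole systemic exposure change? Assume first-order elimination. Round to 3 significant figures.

The CYP3A4 pathway (26% of clearance) increases to 2.9× activity: 0.26 × 2.9 = 0.754.
The CYP2C9 pathway (32% of clearance) rises to 4.5× activity: 0.32 × 4.5 = 1.44.
The CYP2D6 pathway (12% of clearance) is reduced to 0.46× activity: 0.12 × 0.46 = 0.0552.
The remaining 30% of clearance is unaffected.
New clearance relative to baseline: 0.754 + 1.44 + 0.0552 + 0.3 = 2.5492.
Net systemic exposure ratio = 1 / 2.5492 = 0.392.

0.392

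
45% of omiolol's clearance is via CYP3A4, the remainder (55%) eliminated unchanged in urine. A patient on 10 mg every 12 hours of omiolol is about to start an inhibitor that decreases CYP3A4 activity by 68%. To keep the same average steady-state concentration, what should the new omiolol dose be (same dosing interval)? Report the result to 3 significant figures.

CYP3A4: 0.45 × 0.32 = 0.144
Other: 0.55 (unchanged)
New clearance relative to baseline: 0.144 + 0.55 = 0.694.
Exposure is unchanged when dose changes in proportion to clearance. New dose = 10 mg × 0.694 = 6.94 mg.

6.94 mg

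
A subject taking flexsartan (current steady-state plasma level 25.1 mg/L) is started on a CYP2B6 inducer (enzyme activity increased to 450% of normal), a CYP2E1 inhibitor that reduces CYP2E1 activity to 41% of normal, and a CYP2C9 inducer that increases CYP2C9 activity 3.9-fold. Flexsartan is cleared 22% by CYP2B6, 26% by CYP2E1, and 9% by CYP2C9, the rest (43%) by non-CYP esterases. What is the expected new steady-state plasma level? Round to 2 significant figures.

13 mg/L

The CYP2B6 pathway (22% of clearance) rises to 4.5× activity: 0.22 × 4.5 = 0.99.
The CYP2E1 pathway (26% of clearance) falls to 0.41× activity: 0.26 × 0.41 = 0.1066.
The CYP2C9 pathway (9% of clearance) rises to 3.9× activity: 0.09 × 3.9 = 0.351.
The remaining 43% of clearance is unaffected.
Relative clearance = 0.99 + 0.1066 + 0.351 + 0.43 = 1.8776.
Dividing the baseline by the relative clearance: 25.1 / 1.8776 = 13 mg/L.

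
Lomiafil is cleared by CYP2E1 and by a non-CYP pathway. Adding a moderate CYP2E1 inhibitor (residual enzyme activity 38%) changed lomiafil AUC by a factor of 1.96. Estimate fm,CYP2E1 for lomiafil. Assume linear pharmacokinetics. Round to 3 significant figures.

0.790

Write x for the fraction cleared via CYP2E1. The observed AUC change means clearance fell to 1/1.96 = 0.5102 of baseline.
Setting x·0.38 + (1 − x) = 0.5102 and solving: x = (0.5102 − 1)/(0.38 − 1) = 0.790.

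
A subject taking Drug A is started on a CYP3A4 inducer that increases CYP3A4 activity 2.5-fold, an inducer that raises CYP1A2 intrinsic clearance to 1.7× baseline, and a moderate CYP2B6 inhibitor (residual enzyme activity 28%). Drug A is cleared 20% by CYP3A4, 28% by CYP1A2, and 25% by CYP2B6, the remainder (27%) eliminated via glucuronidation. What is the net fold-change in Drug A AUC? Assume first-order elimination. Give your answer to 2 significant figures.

CYP3A4: 0.2 × 2.5 = 0.5
CYP1A2: 0.28 × 1.7 = 0.476
CYP2B6: 0.25 × 0.28 = 0.07
Other: 0.27 (unchanged)
Relative clearance = 0.5 + 0.476 + 0.07 + 0.27 = 1.316.
Because AUC varies inversely with clearance, the combined effect is 1 / 1.316 = 0.76.

0.76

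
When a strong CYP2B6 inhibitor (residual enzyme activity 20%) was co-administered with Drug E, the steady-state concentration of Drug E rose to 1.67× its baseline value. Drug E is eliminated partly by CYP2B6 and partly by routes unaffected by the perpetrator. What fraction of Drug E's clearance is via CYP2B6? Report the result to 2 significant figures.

0.50

CL'/CL = 1 / 1.67 = 0.5988
0.2·fm + (1 − fm) = 0.5988
fm = (0.5988 − 1) / (0.2 − 1) = 0.50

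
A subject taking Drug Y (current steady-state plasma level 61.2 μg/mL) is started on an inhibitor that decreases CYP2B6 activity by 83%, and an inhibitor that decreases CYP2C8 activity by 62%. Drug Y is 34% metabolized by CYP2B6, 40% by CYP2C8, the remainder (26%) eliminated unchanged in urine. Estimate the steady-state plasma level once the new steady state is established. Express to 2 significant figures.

The CYP2B6 pathway (34% of clearance) falls to 0.17× activity: 0.34 × 0.17 = 0.0578.
The CYP2C8 pathway (40% of clearance) falls to 0.38× activity: 0.4 × 0.38 = 0.152.
The remaining 26% of clearance is unaffected.
CL_new/CL_old = 0.0578 + 0.152 + 0.26 = 0.4698.
Dividing the baseline by the relative clearance: 61.2 / 0.4698 = 1.3 × 10² μg/mL.

1.3 × 10² μg/mL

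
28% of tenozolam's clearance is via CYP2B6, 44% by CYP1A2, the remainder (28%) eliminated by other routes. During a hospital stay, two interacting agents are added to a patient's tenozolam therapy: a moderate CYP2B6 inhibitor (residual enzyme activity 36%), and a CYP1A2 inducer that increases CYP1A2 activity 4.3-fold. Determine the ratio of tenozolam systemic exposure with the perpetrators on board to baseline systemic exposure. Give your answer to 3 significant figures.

CYP2B6: 0.28 × 0.36 = 0.1008
CYP1A2: 0.44 × 4.3 = 1.892
Other: 0.28 (unchanged)
CL_new/CL_old = 0.1008 + 1.892 + 0.28 = 2.2728.
Net systemic exposure ratio = 1 / 2.2728 = 0.440.

0.440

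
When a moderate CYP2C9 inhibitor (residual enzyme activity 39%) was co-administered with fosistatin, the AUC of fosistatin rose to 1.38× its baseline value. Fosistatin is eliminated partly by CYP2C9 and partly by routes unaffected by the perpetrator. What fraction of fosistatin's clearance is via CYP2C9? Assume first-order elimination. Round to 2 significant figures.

0.45

CL'/CL = 1 / 1.38 = 0.7246
0.39·fm + (1 − fm) = 0.7246
fm = (0.7246 − 1) / (0.39 − 1) = 0.45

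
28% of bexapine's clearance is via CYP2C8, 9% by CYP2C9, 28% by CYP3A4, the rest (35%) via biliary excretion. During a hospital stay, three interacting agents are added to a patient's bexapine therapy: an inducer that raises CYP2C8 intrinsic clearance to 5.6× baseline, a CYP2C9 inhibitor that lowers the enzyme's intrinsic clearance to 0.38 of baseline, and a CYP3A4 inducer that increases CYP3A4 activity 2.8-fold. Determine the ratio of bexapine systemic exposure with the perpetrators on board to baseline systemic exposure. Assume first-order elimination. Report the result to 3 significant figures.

The CYP2C8 pathway (28% of clearance) rises to 5.6× activity: 0.28 × 5.6 = 1.568.
The CYP2C9 pathway (9% of clearance) is reduced to 0.38× activity: 0.09 × 0.38 = 0.0342.
The CYP3A4 pathway (28% of clearance) rises to 2.8× activity: 0.28 × 2.8 = 0.784.
The remaining 35% of clearance is unaffected.
CL_new/CL_old = 1.568 + 0.0342 + 0.784 + 0.35 = 2.7362.
Net systemic exposure ratio = 1 / 2.7362 = 0.365.

0.365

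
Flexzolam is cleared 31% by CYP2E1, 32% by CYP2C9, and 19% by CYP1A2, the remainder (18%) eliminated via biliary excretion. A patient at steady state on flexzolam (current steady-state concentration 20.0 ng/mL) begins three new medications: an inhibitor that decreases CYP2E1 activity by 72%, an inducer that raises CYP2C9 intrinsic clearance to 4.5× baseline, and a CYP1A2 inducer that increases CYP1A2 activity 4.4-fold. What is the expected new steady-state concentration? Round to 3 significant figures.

The CYP2E1 pathway (31% of clearance) drops to 0.28× activity: 0.31 × 0.28 = 0.0868.
The CYP2C9 pathway (32% of clearance) is boosted to 4.5× activity: 0.32 × 4.5 = 1.44.
The CYP1A2 pathway (19% of clearance) increases to 4.4× activity: 0.19 × 4.4 = 0.836.
Non-CYP routes (18%) are unchanged.
Relative clearance = 0.0868 + 1.44 + 0.836 + 0.18 = 2.5428.
Dividing the baseline by the relative clearance: 20.0 / 2.5428 = 7.87 ng/mL.

7.87 ng/mL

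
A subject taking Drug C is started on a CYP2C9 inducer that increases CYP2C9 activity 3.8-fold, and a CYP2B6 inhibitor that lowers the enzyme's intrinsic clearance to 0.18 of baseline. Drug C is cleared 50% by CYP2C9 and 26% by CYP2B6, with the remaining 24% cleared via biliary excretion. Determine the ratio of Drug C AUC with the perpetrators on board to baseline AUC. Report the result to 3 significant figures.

0.457

The CYP2C9 pathway (50% of clearance) rises to 3.8× activity: 0.5 × 3.8 = 1.9.
The CYP2B6 pathway (26% of clearance) is reduced to 0.18× activity: 0.26 × 0.18 = 0.0468.
Non-CYP routes (24%) are unchanged.
CL_new/CL_old = 1.9 + 0.0468 + 0.24 = 2.1868.
Net AUC ratio = 1 / 2.1868 = 0.457.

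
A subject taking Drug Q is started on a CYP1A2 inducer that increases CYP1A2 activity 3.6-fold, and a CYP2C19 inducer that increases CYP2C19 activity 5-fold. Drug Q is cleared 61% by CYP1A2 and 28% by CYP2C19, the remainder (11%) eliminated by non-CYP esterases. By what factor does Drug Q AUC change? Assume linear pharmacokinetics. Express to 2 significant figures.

The CYP1A2 pathway (61% of clearance) increases to 3.6× activity: 0.61 × 3.6 = 2.196.
The CYP2C19 pathway (28% of clearance) rises to 5× activity: 0.28 × 5 = 1.4.
The remaining 11% of clearance is unaffected.
New clearance relative to baseline: 2.196 + 1.4 + 0.11 = 3.706.
Because AUC varies inversely with clearance, the combined effect is 1 / 3.706 = 0.27.

0.27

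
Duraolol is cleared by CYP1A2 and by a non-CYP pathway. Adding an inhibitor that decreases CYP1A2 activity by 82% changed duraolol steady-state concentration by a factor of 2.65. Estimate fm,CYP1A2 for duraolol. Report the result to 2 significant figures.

Call the CYP1A2 fraction fm. After the interaction, CL_new/CL_old = fm × 0.18 + (1 − fm).
Steady-state concentration ratio = 1 / (new CL fraction), so new CL fraction = 1 / 2.65 = 0.3774.
fm × 0.18 + 1 − fm = 0.3774  ⇒  fm × (0.18 − 1) = −0.6226  ⇒  fm = 0.76.

0.76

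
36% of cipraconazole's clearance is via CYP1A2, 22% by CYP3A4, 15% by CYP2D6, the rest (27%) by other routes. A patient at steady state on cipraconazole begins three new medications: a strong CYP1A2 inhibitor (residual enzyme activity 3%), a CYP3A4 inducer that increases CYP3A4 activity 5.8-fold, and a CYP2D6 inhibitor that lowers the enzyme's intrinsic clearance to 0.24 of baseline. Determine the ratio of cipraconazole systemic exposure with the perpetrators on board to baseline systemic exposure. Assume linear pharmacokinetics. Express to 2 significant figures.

0.63

The CYP1A2 pathway (36% of clearance) is reduced to 0.03× activity: 0.36 × 0.03 = 0.0108.
The CYP3A4 pathway (22% of clearance) rises to 5.8× activity: 0.22 × 5.8 = 1.276.
The CYP2D6 pathway (15% of clearance) falls to 0.24× activity: 0.15 × 0.24 = 0.036.
The remaining 27% of clearance is unaffected.
New clearance relative to baseline: 0.0108 + 1.276 + 0.036 + 0.27 = 1.5928.
Because systemic exposure varies inversely with clearance, the combined effect is 1 / 1.5928 = 0.63.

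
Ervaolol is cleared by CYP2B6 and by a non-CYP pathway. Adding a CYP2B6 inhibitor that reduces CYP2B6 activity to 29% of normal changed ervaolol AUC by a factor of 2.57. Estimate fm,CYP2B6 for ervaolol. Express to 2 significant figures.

CL'/CL = 1 / 2.57 = 0.3891
0.29·fm + (1 − fm) = 0.3891
fm = (0.3891 − 1) / (0.29 − 1) = 0.86

0.86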